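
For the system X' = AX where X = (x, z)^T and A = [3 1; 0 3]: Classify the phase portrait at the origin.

unstable improper node

A = [[3,1],[0,3]]; det(A-λI) = λ^2 - 6λ + 9.
repeated λ = 3 with a single eigenvector.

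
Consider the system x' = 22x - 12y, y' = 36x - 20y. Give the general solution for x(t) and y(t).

x(t) = 2K_1e^(4t) - K_2e^(-2t), y(t) = 3K_1e^(4t) - 2K_2e^(-2t)

Coefficient matrix A = [[22, -12], [36, -20]].
Characteristic polynomial det(A - λI) = λ^2 - 2λ - 8 = 0.
Eigenvalues λ = 4, -2.
For λ=4: (A-λI) row 1 is [18, -12], so an eigenvector is (2, 3).
For λ=-2: (A-λI) row 1 is [24, -12], so an eigenvector is (-1, -2).
General solution: K_1e^(4t)(2,3) + K_2e^(-2t)(-1,-2).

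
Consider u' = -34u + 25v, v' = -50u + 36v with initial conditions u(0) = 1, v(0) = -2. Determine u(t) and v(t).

Coefficient matrix A = [[-34, 25], [-50, 36]].
Characteristic polynomial det(A - λI) = λ^2 - 2λ + 26 = 0.
Eigenvalues λ = 1 ± 5i (complex conjugate pair).
For λ=1+5i: an eigenvector is (2,3) - i(1,1) = (2 - i, 3 - i).
A real fundamental pair from Re and Im of e^((1+5i)t)v: X_1 = e^(t)(cos(5t)·(2,3) + sin(5t)·(1,1)), X_2 = e^(t)(sin(5t)·(2,3) - cos(5t)·(1,1)).
General solution: K_1X_1 + K_2X_2.
Applying u(0)=1, v(0)=-2 gives K_1=-3, K_2=-7.

u(t) = -17e^(t)sin(5t) + e^(t)cos(5t), v(t) = -24e^(t)sin(5t) - 2e^(t)cos(5t)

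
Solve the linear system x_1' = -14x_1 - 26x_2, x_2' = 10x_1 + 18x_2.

Coefficient matrix A = [[-14, -26], [10, 18]].
Characteristic polynomial det(A - λI) = λ^2 - 4λ + 8 = 0.
Eigenvalues λ = 2 ± 2i (complex conjugate pair).
For λ=2+2i: an eigenvector is (-2,1) - i(3,-2) = (-2 - 3i, 1 + 2i).
A real fundamental pair from Re and Im of e^((2+2i)t)v: X_1 = e^(2t)(cos(2t)·(-2,1) + sin(2t)·(3,-2)), X_2 = e^(2t)(sin(2t)·(-2,1) - cos(2t)·(3,-2)).
General solution: K_1X_1 + K_2X_2.

x_1(t) = 3K_1e^(2t)sin(2t) - 2K_1e^(2t)cos(2t) - 2K_2e^(2t)sin(2t) - 3K_2e^(2t)cos(2t), x_2(t) = -2K_1e^(2t)sin(2t) + K_1e^(2t)cos(2t) + K_2e^(2t)sin(2t) + 2K_2e^(2t)cos(2t)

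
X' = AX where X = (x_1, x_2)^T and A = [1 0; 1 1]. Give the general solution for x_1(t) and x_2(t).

x_1(t) = -c_2e^(t), x_2(t) = -c_1e^(t) - c_2te^(t) + c_2e^(t)

Coefficient matrix A = [[1, 0], [1, 1]].
Characteristic polynomial det(A - λI) = λ^2 - 2λ + 1 = 0.
Single eigenvalue λ = 1 with algebraic multiplicity 2.
Eigenvector v = (0,-1); generalized eigenvector w with (A-λI)w=v is (-1,1).
General solution: e^(t)[c_1·v + c_2·(t·v + w)].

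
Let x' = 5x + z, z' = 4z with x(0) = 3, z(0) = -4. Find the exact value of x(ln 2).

A = [[5,1],[0,4]]; eigenvalues λ = 4, 5.
Eigenvectors: (-1,1) for λ=4, (1,0) for λ=5.
From the initial condition, c_1 = -4, c_2 = -1.
x(ln 2) = (-4)(2^4)(-1) + (-1)(2^5)(1) = 32.

32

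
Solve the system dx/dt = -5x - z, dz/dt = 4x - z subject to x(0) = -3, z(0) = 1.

Coefficient matrix A = [[-5, -1], [4, -1]].
Characteristic polynomial det(A - λI) = λ^2 + 6λ + 9 = 0.
Single eigenvalue λ = -3 with algebraic multiplicity 2.
Eigenvector v = (1,-2); generalized eigenvector w with (A-λI)w=v is (-1,1).
General solution: e^(-3t)[C_1·v + C_2·(t·v + w)].
Applying x(0)=-3, z(0)=1 gives C_1=2, C_2=5.

x(t) = 5te^(-3t) - 3e^(-3t), z(t) = -10te^(-3t) + e^(-3t)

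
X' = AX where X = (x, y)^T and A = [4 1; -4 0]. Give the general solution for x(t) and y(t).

x(t) = C_1e^(2t) + C_2te^(2t) + C_2e^(2t), y(t) = -2C_1e^(2t) - 2C_2te^(2t) - C_2e^(2t)

Coefficient matrix A = [[4, 1], [-4, 0]].
Characteristic polynomial det(A - λI) = λ^2 - 4λ + 4 = 0.
Single eigenvalue λ = 2 with algebraic multiplicity 2.
Eigenvector v = (1,-2); generalized eigenvector w with (A-λI)w=v is (1,-1).
General solution: e^(2t)[C_1·v + C_2·(t·v + w)].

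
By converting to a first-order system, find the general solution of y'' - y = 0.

y(t) = C_1e^(t) + C_2e^(-t)

Let x_1 = y, x_2 = y'. Then x_1' = x_2 and x_2' = x_1.
A = [[0,1],[1,0]]; det(A-λI) = λ^2 - 1.
Eigenvalues λ = 1, -1 with eigenvectors (1,1), (1,-1).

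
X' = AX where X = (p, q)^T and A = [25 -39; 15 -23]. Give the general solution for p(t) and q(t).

p(t) = -3c_1e^(t)sin(3t) - 2c_1e^(t)cos(3t) - 2c_2e^(t)sin(3t) + 3c_2e^(t)cos(3t), q(t) = -2c_1e^(t)sin(3t) - c_1e^(t)cos(3t) - c_2e^(t)sin(3t) + 2c_2e^(t)cos(3t)

Coefficient matrix A = [[25, -39], [15, -23]].
Characteristic polynomial det(A - λI) = λ^2 - 2λ + 10 = 0.
Eigenvalues λ = 1 ± 3i (complex conjugate pair).
For λ=1+3i: an eigenvector is (-2,-1) - i(-3,-2) = (-2 + 3i, -1 + 2i).
A real fundamental pair from Re and Im of e^((1+3i)t)v: X_1 = e^(t)(cos(3t)·(-2,-1) + sin(3t)·(-3,-2)), X_2 = e^(t)(sin(3t)·(-2,-1) - cos(3t)·(-3,-2)).
General solution: c_1X_1 + c_2X_2.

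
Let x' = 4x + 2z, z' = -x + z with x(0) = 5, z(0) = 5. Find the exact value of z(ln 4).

-400

A = [[4,2],[-1,1]]; eigenvalues λ = 3, 2.
Eigenvectors: (2,-1) for λ=3, (1,-1) for λ=2.
From the initial condition, c_1 = 10, c_2 = -15.
z(ln 4) = (10)(4^3)(-1) + (-15)(4^2)(-1) = -400.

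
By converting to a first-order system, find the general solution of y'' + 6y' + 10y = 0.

Let x_1 = y, x_2 = y'. Then x_1' = x_2 and x_2' = -10x_1 - 6x_2.
A = [[0,1],[-10,-6]]; det(A-λI) = λ^2 + 6λ + 10.
Eigenvalues λ = -3 ± i.

y(t) = c_1e^(-3t)cos(t) + c_2e^(-3t)sin(t)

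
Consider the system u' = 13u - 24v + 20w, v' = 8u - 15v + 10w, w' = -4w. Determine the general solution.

Coefficient matrix A = [[13, -24, 20], [8, -15, 10], [0, 0, -4]].
det(A - λI) = 0 gives eigenvalues λ = -3, -4, 1.
For λ=-3: eigenvector (-3,-2,0).
For λ=-4: eigenvector (-4,-2,1).
For λ=1: eigenvector (2,1,0).
General solution: K_1e^(-3t)(-3,-2,0) + K_2e^(-4t)(-4,-2,1) + K_3e^(t)(2,1,0).

u(t) = -3K_1e^(-3t) - 4K_2e^(-4t) + 2K_3e^(t), v(t) = -2K_1e^(-3t) - 2K_2e^(-4t) + K_3e^(t), w(t) = K_2e^(-4t)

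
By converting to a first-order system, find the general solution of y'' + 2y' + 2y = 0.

Let x_1 = y, x_2 = y'. Then x_1' = x_2 and x_2' = -2x_1 - 2x_2.
A = [[0,1],[-2,-2]]; det(A-λI) = λ^2 + 2λ + 2.
Eigenvalues λ = -1 ± i.

y(t) = K_1e^(-t)cos(t) + K_2e^(-t)sin(t)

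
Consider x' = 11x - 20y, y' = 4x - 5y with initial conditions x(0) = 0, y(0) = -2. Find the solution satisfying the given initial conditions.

x(t) = 10e^(3t)sin(4t), y(t) = 4e^(3t)sin(4t) - 2e^(3t)cos(4t)

Coefficient matrix A = [[11, -20], [4, -5]].
Characteristic polynomial det(A - λI) = λ^2 - 6λ + 25 = 0.
Eigenvalues λ = 3 ± 4i (complex conjugate pair).
For λ=3+4i: an eigenvector is (2,1) - i(-1,0) = (2 + i, 1).
A real fundamental pair from Re and Im of e^((3+4i)t)v: X_1 = e^(3t)(cos(4t)·(2,1) + sin(4t)·(-1,0)), X_2 = e^(3t)(sin(4t)·(2,1) - cos(4t)·(-1,0)).
General solution: K_1X_1 + K_2X_2.
Applying x(0)=0, y(0)=-2 gives K_1=-2, K_2=4.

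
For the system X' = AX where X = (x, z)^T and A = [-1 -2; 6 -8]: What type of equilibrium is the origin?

stable node

A = [[-1,-2],[6,-8]]; det(A-λI) = λ^2 + 9λ + 20.
λ = -5, -4: both negative.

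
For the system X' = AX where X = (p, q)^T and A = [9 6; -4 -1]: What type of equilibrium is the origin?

A = [[9,6],[-4,-1]]; det(A-λI) = λ^2 - 8λ + 15.
λ = 3, 5: both positive.

unstable node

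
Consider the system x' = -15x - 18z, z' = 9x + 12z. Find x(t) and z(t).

Coefficient matrix A = [[-15, -18], [9, 12]].
Characteristic polynomial det(A - λI) = λ^2 + 3λ - 18 = 0.
Eigenvalues λ = -6, 3.
For λ=-6: (A-λI) row 1 is [-9, -18], so an eigenvector is (2, -1).
For λ=3: (A-λI) row 1 is [-18, -18], so an eigenvector is (1, -1).
General solution: C_1e^(-6t)(2,-1) + C_2e^(3t)(1,-1).

x(t) = 2C_1e^(-6t) + C_2e^(3t), z(t) = -C_1e^(-6t) - C_2e^(3t)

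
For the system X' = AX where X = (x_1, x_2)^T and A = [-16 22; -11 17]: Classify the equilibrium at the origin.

saddle

A = [[-16,22],[-11,17]]; det(A-λI) = λ^2 - λ - 30.
λ = 6, -5: opposite signs.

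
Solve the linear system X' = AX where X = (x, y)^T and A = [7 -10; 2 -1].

Coefficient matrix A = [[7, -10], [2, -1]].
Characteristic polynomial det(A - λI) = λ^2 - 6λ + 13 = 0.
Eigenvalues λ = 3 ± 2i (complex conjugate pair).
For λ=3+2i: an eigenvector is (-2,-1) - i(1,0) = (-2 - i, -1).
A real fundamental pair from Re and Im of e^((3+2i)t)v: X_1 = e^(3t)(cos(2t)·(-2,-1) + sin(2t)·(1,0)), X_2 = e^(3t)(sin(2t)·(-2,-1) - cos(2t)·(1,0)).
General solution: K_1X_1 + K_2X_2.

x(t) = K_1e^(3t)sin(2t) - 2K_1e^(3t)cos(2t) - 2K_2e^(3t)sin(2t) - K_2e^(3t)cos(2t), y(t) = -K_1e^(3t)cos(2t) - K_2e^(3t)sin(2t)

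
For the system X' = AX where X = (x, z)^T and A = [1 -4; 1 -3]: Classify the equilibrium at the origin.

A = [[1,-4],[1,-3]]; det(A-λI) = λ^2 + 2λ + 1.
repeated λ = -1 with a single eigenvector.

stable improper node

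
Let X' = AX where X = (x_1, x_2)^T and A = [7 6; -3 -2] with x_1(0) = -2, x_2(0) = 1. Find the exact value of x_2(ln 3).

81

A = [[7,6],[-3,-2]]; eigenvalues λ = 1, 4.
Eigenvectors: (1,-1) for λ=1, (2,-1) for λ=4.
From the initial condition, c_1 = 0, c_2 = -1.
x_2(ln 3) = (0)(3^1)(-1) + (-1)(3^4)(-1) = 81.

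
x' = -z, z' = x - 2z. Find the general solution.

x(t) = c_1e^(-t) + c_2te^(-t) + 3c_2e^(-t), z(t) = c_1e^(-t) + c_2te^(-t) + 2c_2e^(-t)

Coefficient matrix A = [[0, -1], [1, -2]].
Characteristic polynomial det(A - λI) = λ^2 + 2λ + 1 = 0.
Single eigenvalue λ = -1 with algebraic multiplicity 2.
Eigenvector v = (1,1); generalized eigenvector w with (A-λI)w=v is (3,2).
General solution: e^(-t)[c_1·v + c_2·(t·v + w)].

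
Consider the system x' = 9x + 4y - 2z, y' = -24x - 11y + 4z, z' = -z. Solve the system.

Coefficient matrix A = [[9, 4, -2], [-24, -11, 4], [0, 0, -1]].
det(A - λI) = 0 gives eigenvalues λ = 1, -3, -1.
For λ=1: eigenvector (1,-2,0).
For λ=-3: eigenvector (-1,3,0).
For λ=-1: eigenvector (1,-2,1).
General solution: c_1e^(t)(1,-2,0) + c_2e^(-3t)(-1,3,0) + c_3e^(-t)(1,-2,1).

x(t) = c_1e^(t) - c_2e^(-3t) + c_3e^(-t), y(t) = -2c_1e^(t) + 3c_2e^(-3t) - 2c_3e^(-t), z(t) = c_3e^(-t)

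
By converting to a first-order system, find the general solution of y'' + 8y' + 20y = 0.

Let x_1 = y, x_2 = y'. Then x_1' = x_2 and x_2' = -20x_1 - 8x_2.
A = [[0,1],[-20,-8]]; det(A-λI) = λ^2 + 8λ + 20.
Eigenvalues λ = -4 ± 2i.

y(t) = c_1e^(-4t)cos(2t) + c_2e^(-4t)sin(2t)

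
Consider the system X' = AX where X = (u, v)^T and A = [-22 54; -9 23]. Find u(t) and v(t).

Coefficient matrix A = [[-22, 54], [-9, 23]].
Characteristic polynomial det(A - λI) = λ^2 - λ - 20 = 0.
Eigenvalues λ = -4, 5.
For λ=-4: (A-λI) row 1 is [-18, 54], so an eigenvector is (3, 1).
For λ=5: (A-λI) row 1 is [-27, 54], so an eigenvector is (2, 1).
General solution: K_1e^(-4t)(3,1) + K_2e^(5t)(2,1).

u(t) = 3K_1e^(-4t) + 2K_2e^(5t), v(t) = K_1e^(-4t) + K_2e^(5t)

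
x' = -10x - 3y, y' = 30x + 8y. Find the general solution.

x(t) = c_1e^(-t)cos(3t) + c_2e^(-t)sin(3t), y(t) = c_1e^(-t)sin(3t) - 3c_1e^(-t)cos(3t) - 3c_2e^(-t)sin(3t) - c_2e^(-t)cos(3t)

Coefficient matrix A = [[-10, -3], [30, 8]].
Characteristic polynomial det(A - λI) = λ^2 + 2λ + 10 = 0.
Eigenvalues λ = -1 ± 3i (complex conjugate pair).
For λ=-1+3i: an eigenvector is (1,-3) - i(0,1) = (1, -3 - i).
A real fundamental pair from Re and Im of e^((-1+3i)t)v: X_1 = e^(-t)(cos(3t)·(1,-3) + sin(3t)·(0,1)), X_2 = e^(-t)(sin(3t)·(1,-3) - cos(3t)·(0,1)).
General solution: c_1X_1 + c_2X_2.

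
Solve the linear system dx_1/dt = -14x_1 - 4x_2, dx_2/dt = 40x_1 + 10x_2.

Coefficient matrix A = [[-14, -4], [40, 10]].
Characteristic polynomial det(A - λI) = λ^2 + 4λ + 20 = 0.
Eigenvalues λ = -2 ± 4i (complex conjugate pair).
For λ=-2+4i: an eigenvector is (1,-3) - i(0,1) = (1, -3 - i).
A real fundamental pair from Re and Im of e^((-2+4i)t)v: X_1 = e^(-2t)(cos(4t)·(1,-3) + sin(4t)·(0,1)), X_2 = e^(-2t)(sin(4t)·(1,-3) - cos(4t)·(0,1)).
General solution: K_1X_1 + K_2X_2.

x_1(t) = K_1e^(-2t)cos(4t) + K_2e^(-2t)sin(4t), x_2(t) = K_1e^(-2t)sin(4t) - 3K_1e^(-2t)cos(4t) - 3K_2e^(-2t)sin(4t) - K_2e^(-2t)cos(4t)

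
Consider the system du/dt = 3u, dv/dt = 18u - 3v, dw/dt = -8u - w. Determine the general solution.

Coefficient matrix A = [[3, 0, 0], [18, -3, 0], [-8, 0, -1]].
det(A - λI) = 0 gives eigenvalues λ = 3, -1, -3.
For λ=3: eigenvector (1,3,-2).
For λ=-1: eigenvector (0,0,1).
For λ=-3: eigenvector (0,1,0).
General solution: K_1e^(3t)(1,3,-2) + K_2e^(-t)(0,0,1) + K_3e^(-3t)(0,1,0).

u(t) = K_1e^(3t), v(t) = 3K_1e^(3t) + K_3e^(-3t), w(t) = -2K_1e^(3t) + K_2e^(-t)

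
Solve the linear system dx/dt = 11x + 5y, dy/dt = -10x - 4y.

Coefficient matrix A = [[11, 5], [-10, -4]].
Characteristic polynomial det(A - λI) = λ^2 - 7λ + 6 = 0.
Eigenvalues λ = 6, 1.
For λ=6: (A-λI) row 1 is [5, 5], so an eigenvector is (1, -1).
For λ=1: (A-λI) row 1 is [10, 5], so an eigenvector is (1, -2).
General solution: K_1e^(6t)(1,-1) + K_2e^(t)(1,-2).

x(t) = K_1e^(6t) + K_2e^(t), y(t) = -K_1e^(6t) - 2K_2e^(t)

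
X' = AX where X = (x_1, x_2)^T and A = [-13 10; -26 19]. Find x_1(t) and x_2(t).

x_1(t) = c_1e^(3t)sin(2t) - 2c_1e^(3t)cos(2t) - 2c_2e^(3t)sin(2t) - c_2e^(3t)cos(2t), x_2(t) = 2c_1e^(3t)sin(2t) - 3c_1e^(3t)cos(2t) - 3c_2e^(3t)sin(2t) - 2c_2e^(3t)cos(2t)

Coefficient matrix A = [[-13, 10], [-26, 19]].
Characteristic polynomial det(A - λI) = λ^2 - 6λ + 13 = 0.
Eigenvalues λ = 3 ± 2i (complex conjugate pair).
For λ=3+2i: an eigenvector is (-2,-3) - i(1,2) = (-2 - i, -3 - 2i).
A real fundamental pair from Re and Im of e^((3+2i)t)v: X_1 = e^(3t)(cos(2t)·(-2,-3) + sin(2t)·(1,2)), X_2 = e^(3t)(sin(2t)·(-2,-3) - cos(2t)·(1,2)).
General solution: c_1X_1 + c_2X_2.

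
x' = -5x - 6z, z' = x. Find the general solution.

Coefficient matrix A = [[-5, -6], [1, 0]].
Characteristic polynomial det(A - λI) = λ^2 + 5λ + 6 = 0.
Eigenvalues λ = -2, -3.
For λ=-2: (A-λI) row 1 is [-3, -6], so an eigenvector is (2, -1).
For λ=-3: (A-λI) row 1 is [-2, -6], so an eigenvector is (3, -1).
General solution: K_1e^(-2t)(2,-1) + K_2e^(-3t)(3,-1).

x(t) = 2K_1e^(-2t) + 3K_2e^(-3t), z(t) = -K_1e^(-2t) - K_2e^(-3t)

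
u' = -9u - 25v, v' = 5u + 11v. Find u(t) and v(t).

Coefficient matrix A = [[-9, -25], [5, 11]].
Characteristic polynomial det(A - λI) = λ^2 - 2λ + 26 = 0.
Eigenvalues λ = 1 ± 5i (complex conjugate pair).
For λ=1+5i: an eigenvector is (2,-1) - i(1,0) = (2 - i, -1).
A real fundamental pair from Re and Im of e^((1+5i)t)v: X_1 = e^(t)(cos(5t)·(2,-1) + sin(5t)·(1,0)), X_2 = e^(t)(sin(5t)·(2,-1) - cos(5t)·(1,0)).
General solution: K_1X_1 + K_2X_2.

u(t) = K_1e^(t)sin(5t) + 2K_1e^(t)cos(5t) + 2K_2e^(t)sin(5t) - K_2e^(t)cos(5t), v(t) = -K_1e^(t)cos(5t) - K_2e^(t)sin(5t)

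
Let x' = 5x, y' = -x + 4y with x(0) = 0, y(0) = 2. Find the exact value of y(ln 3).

162

A = [[5,0],[-1,4]]; eigenvalues λ = 4, 5.
Eigenvectors: (0,-1) for λ=4, (1,-1) for λ=5.
From the initial condition, c_1 = -2, c_2 = 0.
y(ln 3) = (-2)(3^4)(-1) + (0)(3^5)(-1) = 162.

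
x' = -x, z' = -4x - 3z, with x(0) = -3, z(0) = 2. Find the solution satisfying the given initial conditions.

Coefficient matrix A = [[-1, 0], [-4, -3]].
Characteristic polynomial det(A - λI) = λ^2 + 4λ + 3 = 0.
Eigenvalues λ = -3, -1.
For λ=-3: (A-λI) row 1 is [2, 0], so an eigenvector is (0, -1).
For λ=-1: (A-λI) row 2 is [-4, -2], so an eigenvector is (1, -2).
General solution: c_1e^(-3t)(0,-1) + c_2e^(-t)(1,-2).
Applying x(0)=-3, z(0)=2 gives c_1=4, c_2=-3.

x(t) = -3e^(-t), z(t) = 6e^(-t) - 4e^(-3t)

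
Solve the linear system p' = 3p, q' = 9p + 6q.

Coefficient matrix A = [[3, 0], [9, 6]].
Characteristic polynomial det(A - λI) = λ^2 - 9λ + 18 = 0.
Eigenvalues λ = 6, 3.
For λ=6: (A-λI) row 1 is [-3, 0], so an eigenvector is (0, -1).
For λ=3: (A-λI) row 2 is [9, 3], so an eigenvector is (1, -3).
General solution: C_1e^(6t)(0,-1) + C_2e^(3t)(1,-3).

p(t) = C_2e^(3t), q(t) = -C_1e^(6t) - 3C_2e^(3t)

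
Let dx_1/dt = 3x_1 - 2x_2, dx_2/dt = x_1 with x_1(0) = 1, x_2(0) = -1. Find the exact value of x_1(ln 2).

A = [[3,-2],[1,0]]; eigenvalues λ = 2, 1.
Eigenvectors: (2,1) for λ=2, (1,1) for λ=1.
From the initial condition, c_1 = 2, c_2 = -3.
x_1(ln 2) = (2)(2^2)(2) + (-3)(2^1)(1) = 10.

10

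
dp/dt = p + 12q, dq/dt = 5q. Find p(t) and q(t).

Coefficient matrix A = [[1, 12], [0, 5]].
Characteristic polynomial det(A - λI) = λ^2 - 6λ + 5 = 0.
Eigenvalues λ = 5, 1.
For λ=5: (A-λI) row 1 is [-4, 12], so an eigenvector is (-3, -1).
For λ=1: (A-λI) row 1 is [0, 12], so an eigenvector is (-1, 0).
General solution: c_1e^(5t)(-3,-1) + c_2e^(t)(-1,0).

p(t) = -3c_1e^(5t) - c_2e^(t), q(t) = -c_1e^(5t)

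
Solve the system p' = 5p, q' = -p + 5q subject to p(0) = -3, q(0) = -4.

Coefficient matrix A = [[5, 0], [-1, 5]].
Characteristic polynomial det(A - λI) = λ^2 - 10λ + 25 = 0.
Single eigenvalue λ = 5 with algebraic multiplicity 2.
Eigenvector v = (0,1); generalized eigenvector w with (A-λI)w=v is (-1,-1).
General solution: e^(5t)[C_1·v + C_2·(t·v + w)].
Applying p(0)=-3, q(0)=-4 gives C_1=-1, C_2=3.

p(t) = -3e^(5t), q(t) = 3te^(5t) - 4e^(5t)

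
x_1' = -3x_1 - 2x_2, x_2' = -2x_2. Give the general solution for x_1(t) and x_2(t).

x_1(t) = -2c_1e^(-2t) + c_2e^(-3t), x_2(t) = c_1e^(-2t)

Coefficient matrix A = [[-3, -2], [0, -2]].
Characteristic polynomial det(A - λI) = λ^2 + 5λ + 6 = 0.
Eigenvalues λ = -2, -3.
For λ=-2: (A-λI) row 1 is [-1, -2], so an eigenvector is (-2, 1).
For λ=-3: (A-λI) row 1 is [0, -2], so an eigenvector is (1, 0).
General solution: c_1e^(-2t)(-2,1) + c_2e^(-3t)(1,0).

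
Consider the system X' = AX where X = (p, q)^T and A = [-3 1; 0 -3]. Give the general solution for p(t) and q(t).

Coefficient matrix A = [[-3, 1], [0, -3]].
Characteristic polynomial det(A - λI) = λ^2 + 6λ + 9 = 0.
Single eigenvalue λ = -3 with algebraic multiplicity 2.
Eigenvector v = (1,0); generalized eigenvector w with (A-λI)w=v is (3,1).
General solution: e^(-3t)[K_1·v + K_2·(t·v + w)].

p(t) = K_1e^(-3t) + K_2te^(-3t) + 3K_2e^(-3t), q(t) = K_2e^(-3t)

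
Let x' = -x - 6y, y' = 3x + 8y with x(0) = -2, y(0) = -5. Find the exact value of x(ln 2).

328

A = [[-1,-6],[3,8]]; eigenvalues λ = 5, 2.
Eigenvectors: (-1,1) for λ=5, (2,-1) for λ=2.
From the initial condition, c_1 = -12, c_2 = -7.
x(ln 2) = (-12)(2^5)(-1) + (-7)(2^2)(2) = 328.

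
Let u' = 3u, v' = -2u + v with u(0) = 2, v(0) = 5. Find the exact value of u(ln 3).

54

A = [[3,0],[-2,1]]; eigenvalues λ = 1, 3.
Eigenvectors: (0,1) for λ=1, (1,-1) for λ=3.
From the initial condition, c_1 = 7, c_2 = 2.
u(ln 3) = (7)(3^1)(0) + (2)(3^3)(1) = 54.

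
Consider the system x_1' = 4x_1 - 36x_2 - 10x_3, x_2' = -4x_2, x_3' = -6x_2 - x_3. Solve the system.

x_1(t) = 7C_1e^(-4t) + 2C_2e^(-t) - C_3e^(4t), x_2(t) = C_1e^(-4t), x_3(t) = 2C_1e^(-4t) + C_2e^(-t)

Coefficient matrix A = [[4, -36, -10], [0, -4, 0], [0, -6, -1]].
det(A - λI) = 0 gives eigenvalues λ = -4, -1, 4.
For λ=-4: eigenvector (7,1,2).
For λ=-1: eigenvector (2,0,1).
For λ=4: eigenvector (-1,0,0).
General solution: C_1e^(-4t)(7,1,2) + C_2e^(-t)(2,0,1) + C_3e^(4t)(-1,0,0).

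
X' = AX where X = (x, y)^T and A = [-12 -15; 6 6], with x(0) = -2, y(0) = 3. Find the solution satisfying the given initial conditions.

Coefficient matrix A = [[-12, -15], [6, 6]].
Characteristic polynomial det(A - λI) = λ^2 + 6λ + 18 = 0.
Eigenvalues λ = -3 ± 3i (complex conjugate pair).
For λ=-3+3i: an eigenvector is (-1,1) - i(-2,1) = (-1 + 2i, 1 - i).
A real fundamental pair from Re and Im of e^((-3+3i)t)v: X_1 = e^(-3t)(cos(3t)·(-1,1) + sin(3t)·(-2,1)), X_2 = e^(-3t)(sin(3t)·(-1,1) - cos(3t)·(-2,1)).
General solution: C_1X_1 + C_2X_2.
Applying x(0)=-2, y(0)=3 gives C_1=4, C_2=1.

x(t) = -9e^(-3t)sin(3t) - 2e^(-3t)cos(3t), y(t) = 5e^(-3t)sin(3t) + 3e^(-3t)cos(3t)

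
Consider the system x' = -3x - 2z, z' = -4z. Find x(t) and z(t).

Coefficient matrix A = [[-3, -2], [0, -4]].
Characteristic polynomial det(A - λI) = λ^2 + 7λ + 12 = 0.
Eigenvalues λ = -3, -4.
For λ=-3: (A-λI) row 1 is [0, -2], so an eigenvector is (-1, 0).
For λ=-4: (A-λI) row 1 is [1, -2], so an eigenvector is (-2, -1).
General solution: c_1e^(-3t)(-1,0) + c_2e^(-4t)(-2,-1).

x(t) = -c_1e^(-3t) - 2c_2e^(-4t), z(t) = -c_2e^(-4t)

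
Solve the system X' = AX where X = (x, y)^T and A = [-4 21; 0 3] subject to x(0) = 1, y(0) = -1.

Coefficient matrix A = [[-4, 21], [0, 3]].
Characteristic polynomial det(A - λI) = λ^2 + λ - 12 = 0.
Eigenvalues λ = 3, -4.
For λ=3: (A-λI) row 1 is [-7, 21], so an eigenvector is (3, 1).
For λ=-4: (A-λI) row 1 is [0, 21], so an eigenvector is (-1, 0).
General solution: c_1e^(3t)(3,1) + c_2e^(-4t)(-1,0).
Applying x(0)=1, y(0)=-1 gives c_1=-1, c_2=-4.

x(t) = -3e^(3t) + 4e^(-4t), y(t) = -e^(3t)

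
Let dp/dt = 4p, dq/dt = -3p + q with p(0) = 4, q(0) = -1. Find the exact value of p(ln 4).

A = [[4,0],[-3,1]]; eigenvalues λ = 1, 4.
Eigenvectors: (0,-1) for λ=1, (-1,1) for λ=4.
From the initial condition, c_1 = -3, c_2 = -4.
p(ln 4) = (-3)(4^1)(0) + (-4)(4^4)(-1) = 1024.

1024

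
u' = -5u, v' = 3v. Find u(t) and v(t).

Coefficient matrix A = [[-5, 0], [0, 3]].
Characteristic polynomial det(A - λI) = λ^2 + 2λ - 15 = 0.
Eigenvalues λ = 3, -5.
For λ=3: (A-λI) row 1 is [-8, 0], so an eigenvector is (0, 1).
For λ=-5: (A-λI) row 2 is [0, 8], so an eigenvector is (-1, 0).
General solution: C_1e^(3t)(0,1) + C_2e^(-5t)(-1,0).

u(t) = -C_2e^(-5t), v(t) = C_1e^(3t)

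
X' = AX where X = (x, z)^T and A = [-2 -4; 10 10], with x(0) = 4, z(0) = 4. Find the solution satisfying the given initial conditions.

x(t) = -20e^(4t)sin(2t) + 4e^(4t)cos(2t), z(t) = 32e^(4t)sin(2t) + 4e^(4t)cos(2t)

Coefficient matrix A = [[-2, -4], [10, 10]].
Characteristic polynomial det(A - λI) = λ^2 - 8λ + 20 = 0.
Eigenvalues λ = 4 ± 2i (complex conjugate pair).
For λ=4+2i: an eigenvector is (-1,1) - i(1,-2) = (-1 - i, 1 + 2i).
A real fundamental pair from Re and Im of e^((4+2i)t)v: X_1 = e^(4t)(cos(2t)·(-1,1) + sin(2t)·(1,-2)), X_2 = e^(4t)(sin(2t)·(-1,1) - cos(2t)·(1,-2)).
General solution: K_1X_1 + K_2X_2.
Applying x(0)=4, z(0)=4 gives K_1=-12, K_2=8.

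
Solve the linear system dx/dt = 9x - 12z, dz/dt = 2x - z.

x(t) = 3c_1e^(5t) - 2c_2e^(3t), z(t) = c_1e^(5t) - c_2e^(3t)

Coefficient matrix A = [[9, -12], [2, -1]].
Characteristic polynomial det(A - λI) = λ^2 - 8λ + 15 = 0.
Eigenvalues λ = 5, 3.
For λ=5: (A-λI) row 1 is [4, -12], so an eigenvector is (3, 1).
For λ=3: (A-λI) row 1 is [6, -12], so an eigenvector is (-2, -1).
General solution: c_1e^(5t)(3,1) + c_2e^(3t)(-2,-1).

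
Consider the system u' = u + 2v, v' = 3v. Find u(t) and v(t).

Coefficient matrix A = [[1, 2], [0, 3]].
Characteristic polynomial det(A - λI) = λ^2 - 4λ + 3 = 0.
Eigenvalues λ = 1, 3.
For λ=1: (A-λI) row 1 is [0, 2], so an eigenvector is (1, 0).
For λ=3: (A-λI) row 1 is [-2, 2], so an eigenvector is (-1, -1).
General solution: C_1e^(t)(1,0) + C_2e^(3t)(-1,-1).

u(t) = C_1e^(t) - C_2e^(3t), v(t) = -C_2e^(3t)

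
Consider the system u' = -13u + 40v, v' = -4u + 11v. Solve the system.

u(t) = -c_1e^(-t)sin(4t) - 3c_1e^(-t)cos(4t) - 3c_2e^(-t)sin(4t) + c_2e^(-t)cos(4t), v(t) = -c_1e^(-t)cos(4t) - c_2e^(-t)sin(4t)

Coefficient matrix A = [[-13, 40], [-4, 11]].
Characteristic polynomial det(A - λI) = λ^2 + 2λ + 17 = 0.
Eigenvalues λ = -1 ± 4i (complex conjugate pair).
For λ=-1+4i: an eigenvector is (-3,-1) - i(-1,0) = (-3 + i, -1).
A real fundamental pair from Re and Im of e^((-1+4i)t)v: X_1 = e^(-t)(cos(4t)·(-3,-1) + sin(4t)·(-1,0)), X_2 = e^(-t)(sin(4t)·(-3,-1) - cos(4t)·(-1,0)).
General solution: c_1X_1 + c_2X_2.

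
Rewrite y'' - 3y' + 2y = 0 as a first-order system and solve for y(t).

y(t) = K_1e^(2t) + K_2e^(t)

Let x_1 = y, x_2 = y'. Then x_1' = x_2 and x_2' = -2x_1 + 3x_2.
A = [[0,1],[-2,3]]; det(A-λI) = λ^2 - 3λ + 2.
Eigenvalues λ = 2, 1 with eigenvectors (1,2), (1,1).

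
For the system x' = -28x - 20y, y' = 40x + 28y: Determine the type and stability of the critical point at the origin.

center

A = [[-28,-20],[40,28]]; det(A-λI) = λ^2 + 16.
λ = 0 ± 4i: zero real part.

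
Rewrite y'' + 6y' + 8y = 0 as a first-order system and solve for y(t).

Let x_1 = y, x_2 = y'. Then x_1' = x_2 and x_2' = -8x_1 - 6x_2.
A = [[0,1],[-8,-6]]; det(A-λI) = λ^2 + 6λ + 8.
Eigenvalues λ = -2, -4 with eigenvectors (1,-2), (1,-4).

y(t) = K_1e^(-2t) + K_2e^(-4t)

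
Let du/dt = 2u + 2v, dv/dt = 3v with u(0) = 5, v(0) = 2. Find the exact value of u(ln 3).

117

A = [[2,2],[0,3]]; eigenvalues λ = 3, 2.
Eigenvectors: (-2,-1) for λ=3, (1,0) for λ=2.
From the initial condition, c_1 = -2, c_2 = 1.
u(ln 3) = (-2)(3^3)(-2) + (1)(3^2)(1) = 117.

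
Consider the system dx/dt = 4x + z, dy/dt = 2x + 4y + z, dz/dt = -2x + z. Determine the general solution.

x(t) = c_1e^(2t) + c_3e^(3t), y(t) = c_2e^(4t) - c_3e^(3t), z(t) = -2c_1e^(2t) - c_3e^(3t)

Coefficient matrix A = [[4, 0, 1], [2, 4, 1], [-2, 0, 1]].
det(A - λI) = 0 gives eigenvalues λ = 2, 4, 3.
For λ=2: eigenvector (1,0,-2).
For λ=4: eigenvector (0,1,0).
For λ=3: eigenvector (1,-1,-1).
General solution: c_1e^(2t)(1,0,-2) + c_2e^(4t)(0,1,0) + c_3e^(3t)(1,-1,-1).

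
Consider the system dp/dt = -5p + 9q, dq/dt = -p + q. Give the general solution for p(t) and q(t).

Coefficient matrix A = [[-5, 9], [-1, 1]].
Characteristic polynomial det(A - λI) = λ^2 + 4λ + 4 = 0.
Single eigenvalue λ = -2 with algebraic multiplicity 2.
Eigenvector v = (3,1); generalized eigenvector w with (A-λI)w=v is (-1,0).
General solution: e^(-2t)[K_1·v + K_2·(t·v + w)].

p(t) = 3K_1e^(-2t) + 3K_2te^(-2t) - K_2e^(-2t), q(t) = K_1e^(-2t) + K_2te^(-2t)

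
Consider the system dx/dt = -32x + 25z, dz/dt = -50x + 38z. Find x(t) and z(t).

x(t) = -2c_1e^(3t)sin(5t) + c_1e^(3t)cos(5t) + c_2e^(3t)sin(5t) + 2c_2e^(3t)cos(5t), z(t) = -3c_1e^(3t)sin(5t) + c_1e^(3t)cos(5t) + c_2e^(3t)sin(5t) + 3c_2e^(3t)cos(5t)

Coefficient matrix A = [[-32, 25], [-50, 38]].
Characteristic polynomial det(A - λI) = λ^2 - 6λ + 34 = 0.
Eigenvalues λ = 3 ± 5i (complex conjugate pair).
For λ=3+5i: an eigenvector is (1,1) - i(-2,-3) = (1 + 2i, 1 + 3i).
A real fundamental pair from Re and Im of e^((3+5i)t)v: X_1 = e^(3t)(cos(5t)·(1,1) + sin(5t)·(-2,-3)), X_2 = e^(3t)(sin(5t)·(1,1) - cos(5t)·(-2,-3)).
General solution: c_1X_1 + c_2X_2.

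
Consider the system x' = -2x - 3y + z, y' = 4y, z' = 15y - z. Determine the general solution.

x(t) = C_1e^(-2t) + C_2e^(-t), y(t) = C_3e^(4t), z(t) = C_2e^(-t) + 3C_3e^(4t)

Coefficient matrix A = [[-2, -3, 1], [0, 4, 0], [0, 15, -1]].
det(A - λI) = 0 gives eigenvalues λ = -2, -1, 4.
For λ=-2: eigenvector (1,0,0).
For λ=-1: eigenvector (1,0,1).
For λ=4: eigenvector (0,1,3).
General solution: C_1e^(-2t)(1,0,0) + C_2e^(-t)(1,0,1) + C_3e^(4t)(0,1,3).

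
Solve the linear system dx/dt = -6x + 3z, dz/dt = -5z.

Coefficient matrix A = [[-6, 3], [0, -5]].
Characteristic polynomial det(A - λI) = λ^2 + 11λ + 30 = 0.
Eigenvalues λ = -6, -5.
For λ=-6: (A-λI) row 1 is [0, 3], so an eigenvector is (1, 0).
For λ=-5: (A-λI) row 1 is [-1, 3], so an eigenvector is (-3, -1).
General solution: c_1e^(-6t)(1,0) + c_2e^(-5t)(-3,-1).

x(t) = c_1e^(-6t) - 3c_2e^(-5t), z(t) = -c_2e^(-5t)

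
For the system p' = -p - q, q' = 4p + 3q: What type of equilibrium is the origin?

unstable improper node

A = [[-1,-1],[4,3]]; det(A-λI) = λ^2 - 2λ + 1.
repeated λ = 1 with a single eigenvector.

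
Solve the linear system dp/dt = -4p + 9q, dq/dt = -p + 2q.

p(t) = 3C_1e^(-t) + 3C_2te^(-t) - C_2e^(-t), q(t) = C_1e^(-t) + C_2te^(-t)

Coefficient matrix A = [[-4, 9], [-1, 2]].
Characteristic polynomial det(A - λI) = λ^2 + 2λ + 1 = 0.
Single eigenvalue λ = -1 with algebraic multiplicity 2.
Eigenvector v = (3,1); generalized eigenvector w with (A-λI)w=v is (-1,0).
General solution: e^(-t)[C_1·v + C_2·(t·v + w)].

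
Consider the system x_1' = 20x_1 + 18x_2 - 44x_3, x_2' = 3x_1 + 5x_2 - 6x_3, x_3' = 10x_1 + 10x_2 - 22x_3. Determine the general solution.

Coefficient matrix A = [[20, 18, -44], [3, 5, -6], [10, 10, -22]].
det(A - λI) = 0 gives eigenvalues λ = 2, 3, -2.
For λ=2: eigenvector (1,-1,0).
For λ=3: eigenvector (2,3,2).
For λ=-2: eigenvector (2,0,1).
General solution: C_1e^(2t)(1,-1,0) + C_2e^(3t)(2,3,2) + C_3e^(-2t)(2,0,1).

x_1(t) = C_1e^(2t) + 2C_2e^(3t) + 2C_3e^(-2t), x_2(t) = -C_1e^(2t) + 3C_2e^(3t), x_3(t) = 2C_2e^(3t) + C_3e^(-2t)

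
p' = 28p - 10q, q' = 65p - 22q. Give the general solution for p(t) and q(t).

Coefficient matrix A = [[28, -10], [65, -22]].
Characteristic polynomial det(A - λI) = λ^2 - 6λ + 34 = 0.
Eigenvalues λ = 3 ± 5i (complex conjugate pair).
For λ=3+5i: an eigenvector is (-1,-3) - i(1,2) = (-1 - i, -3 - 2i).
A real fundamental pair from Re and Im of e^((3+5i)t)v: X_1 = e^(3t)(cos(5t)·(-1,-3) + sin(5t)·(1,2)), X_2 = e^(3t)(sin(5t)·(-1,-3) - cos(5t)·(1,2)).
General solution: c_1X_1 + c_2X_2.

p(t) = c_1e^(3t)sin(5t) - c_1e^(3t)cos(5t) - c_2e^(3t)sin(5t) - c_2e^(3t)cos(5t), q(t) = 2c_1e^(3t)sin(5t) - 3c_1e^(3t)cos(5t) - 3c_2e^(3t)sin(5t) - 2c_2e^(3t)cos(5t)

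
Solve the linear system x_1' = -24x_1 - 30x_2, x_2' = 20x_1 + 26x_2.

Coefficient matrix A = [[-24, -30], [20, 26]].
Characteristic polynomial det(A - λI) = λ^2 - 2λ - 24 = 0.
Eigenvalues λ = 6, -4.
For λ=6: (A-λI) row 1 is [-30, -30], so an eigenvector is (1, -1).
For λ=-4: (A-λI) row 1 is [-20, -30], so an eigenvector is (-3, 2).
General solution: c_1e^(6t)(1,-1) + c_2e^(-4t)(-3,2).

x_1(t) = c_1e^(6t) - 3c_2e^(-4t), x_2(t) = -c_1e^(6t) + 2c_2e^(-4t)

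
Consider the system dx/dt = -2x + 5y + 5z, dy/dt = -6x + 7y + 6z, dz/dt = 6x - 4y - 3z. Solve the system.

x(t) = c_1e^(-2t) + c_3e^(3t), y(t) = 2c_1e^(-2t) + c_2e^(t), z(t) = -2c_1e^(-2t) - c_2e^(t) + c_3e^(3t)

Coefficient matrix A = [[-2, 5, 5], [-6, 7, 6], [6, -4, -3]].
det(A - λI) = 0 gives eigenvalues λ = -2, 1, 3.
For λ=-2: eigenvector (1,2,-2).
For λ=1: eigenvector (0,1,-1).
For λ=3: eigenvector (1,0,1).
General solution: c_1e^(-2t)(1,2,-2) + c_2e^(t)(0,1,-1) + c_3e^(3t)(1,0,1).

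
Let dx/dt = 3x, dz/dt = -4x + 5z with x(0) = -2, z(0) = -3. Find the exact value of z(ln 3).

A = [[3,0],[-4,5]]; eigenvalues λ = 3, 5.
Eigenvectors: (-1,-2) for λ=3, (0,-1) for λ=5.
From the initial condition, c_1 = 2, c_2 = -1.
z(ln 3) = (2)(3^3)(-2) + (-1)(3^5)(-1) = 135.

135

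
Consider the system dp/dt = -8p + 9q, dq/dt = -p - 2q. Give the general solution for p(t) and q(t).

p(t) = -3K_1e^(-5t) - 3K_2te^(-5t) + K_2e^(-5t), q(t) = -K_1e^(-5t) - K_2te^(-5t)

Coefficient matrix A = [[-8, 9], [-1, -2]].
Characteristic polynomial det(A - λI) = λ^2 + 10λ + 25 = 0.
Single eigenvalue λ = -5 with algebraic multiplicity 2.
Eigenvector v = (-3,-1); generalized eigenvector w with (A-λI)w=v is (1,0).
General solution: e^(-5t)[K_1·v + K_2·(t·v + w)].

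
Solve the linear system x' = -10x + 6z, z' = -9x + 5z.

Coefficient matrix A = [[-10, 6], [-9, 5]].
Characteristic polynomial det(A - λI) = λ^2 + 5λ + 4 = 0.
Eigenvalues λ = -4, -1.
For λ=-4: (A-λI) row 1 is [-6, 6], so an eigenvector is (1, 1).
For λ=-1: (A-λI) row 1 is [-9, 6], so an eigenvector is (-2, -3).
General solution: K_1e^(-4t)(1,1) + K_2e^(-t)(-2,-3).

x(t) = K_1e^(-4t) - 2K_2e^(-t), z(t) = K_1e^(-4t) - 3K_2e^(-t)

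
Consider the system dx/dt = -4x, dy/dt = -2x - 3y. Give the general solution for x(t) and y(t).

Coefficient matrix A = [[-4, 0], [-2, -3]].
Characteristic polynomial det(A - λI) = λ^2 + 7λ + 12 = 0.
Eigenvalues λ = -3, -4.
For λ=-3: (A-λI) row 1 is [-1, 0], so an eigenvector is (0, 1).
For λ=-4: (A-λI) row 2 is [-2, 1], so an eigenvector is (-1, -2).
General solution: C_1e^(-3t)(0,1) + C_2e^(-4t)(-1,-2).

x(t) = -C_2e^(-4t), y(t) = C_1e^(-3t) - 2C_2e^(-4t)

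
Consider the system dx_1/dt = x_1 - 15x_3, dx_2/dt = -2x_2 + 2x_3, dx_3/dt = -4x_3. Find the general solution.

Coefficient matrix A = [[1, 0, -15], [0, -2, 2], [0, 0, -4]].
det(A - λI) = 0 gives eigenvalues λ = -4, -2, 1.
For λ=-4: eigenvector (3,-1,1).
For λ=-2: eigenvector (0,1,0).
For λ=1: eigenvector (1,0,0).
General solution: K_1e^(-4t)(3,-1,1) + K_2e^(-2t)(0,1,0) + K_3e^(t)(1,0,0).

x_1(t) = 3K_1e^(-4t) + K_3e^(t), x_2(t) = -K_1e^(-4t) + K_2e^(-2t), x_3(t) = K_1e^(-4t)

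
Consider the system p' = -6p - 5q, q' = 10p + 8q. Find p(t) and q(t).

Coefficient matrix A = [[-6, -5], [10, 8]].
Characteristic polynomial det(A - λI) = λ^2 - 2λ + 2 = 0.
Eigenvalues λ = 1 ± i (complex conjugate pair).
For λ=1+i: an eigenvector is (-1,1) - i(2,-3) = (-1 - 2i, 1 + 3i).
A real fundamental pair from Re and Im of e^((1+i)t)v: X_1 = e^(t)(cos(t)·(-1,1) + sin(t)·(2,-3)), X_2 = e^(t)(sin(t)·(-1,1) - cos(t)·(2,-3)).
General solution: C_1X_1 + C_2X_2.

p(t) = 2C_1e^(t)sin(t) - C_1e^(t)cos(t) - C_2e^(t)sin(t) - 2C_2e^(t)cos(t), q(t) = -3C_1e^(t)sin(t) + C_1e^(t)cos(t) + C_2e^(t)sin(t) + 3C_2e^(t)cos(t)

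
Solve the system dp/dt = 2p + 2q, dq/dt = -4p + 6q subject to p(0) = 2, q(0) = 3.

Coefficient matrix A = [[2, 2], [-4, 6]].
Characteristic polynomial det(A - λI) = λ^2 - 8λ + 20 = 0.
Eigenvalues λ = 4 ± 2i (complex conjugate pair).
For λ=4+2i: an eigenvector is (-1,-1) - i(0,1) = (-1, -1 - i).
A real fundamental pair from Re and Im of e^((4+2i)t)v: X_1 = e^(4t)(cos(2t)·(-1,-1) + sin(2t)·(0,1)), X_2 = e^(4t)(sin(2t)·(-1,-1) - cos(2t)·(0,1)).
General solution: c_1X_1 + c_2X_2.
Applying p(0)=2, q(0)=3 gives c_1=-2, c_2=-1.

p(t) = e^(4t)sin(2t) + 2e^(4t)cos(2t), q(t) = -e^(4t)sin(2t) + 3e^(4t)cos(2t)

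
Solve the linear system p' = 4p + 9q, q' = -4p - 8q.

Coefficient matrix A = [[4, 9], [-4, -8]].
Characteristic polynomial det(A - λI) = λ^2 + 4λ + 4 = 0.
Single eigenvalue λ = -2 with algebraic multiplicity 2.
Eigenvector v = (3,-2); generalized eigenvector w with (A-λI)w=v is (-1,1).
General solution: e^(-2t)[C_1·v + C_2·(t·v + w)].

p(t) = 3C_1e^(-2t) + 3C_2te^(-2t) - C_2e^(-2t), q(t) = -2C_1e^(-2t) - 2C_2te^(-2t) + C_2e^(-2t)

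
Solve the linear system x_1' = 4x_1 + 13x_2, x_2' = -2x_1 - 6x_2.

x_1(t) = 3c_1e^(-t)sin(t) - 2c_1e^(-t)cos(t) - 2c_2e^(-t)sin(t) - 3c_2e^(-t)cos(t), x_2(t) = -c_1e^(-t)sin(t) + c_1e^(-t)cos(t) + c_2e^(-t)sin(t) + c_2e^(-t)cos(t)

Coefficient matrix A = [[4, 13], [-2, -6]].
Characteristic polynomial det(A - λI) = λ^2 + 2λ + 2 = 0.
Eigenvalues λ = -1 ± i (complex conjugate pair).
For λ=-1+i: an eigenvector is (-2,1) - i(3,-1) = (-2 - 3i, 1 + i).
A real fundamental pair from Re and Im of e^((-1+i)t)v: X_1 = e^(-t)(cos(t)·(-2,1) + sin(t)·(3,-1)), X_2 = e^(-t)(sin(t)·(-2,1) - cos(t)·(3,-1)).
General solution: c_1X_1 + c_2X_2.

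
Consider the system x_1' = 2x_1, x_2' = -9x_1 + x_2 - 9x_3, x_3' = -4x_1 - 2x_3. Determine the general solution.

Coefficient matrix A = [[2, 0, 0], [-9, 1, -9], [-4, 0, -2]].
det(A - λI) = 0 gives eigenvalues λ = 2, 1, -2.
For λ=2: eigenvector (1,0,-1).
For λ=1: eigenvector (0,1,0).
For λ=-2: eigenvector (0,3,1).
General solution: K_1e^(2t)(1,0,-1) + K_2e^(t)(0,1,0) + K_3e^(-2t)(0,3,1).

x_1(t) = K_1e^(2t), x_2(t) = K_2e^(t) + 3K_3e^(-2t), x_3(t) = -K_1e^(2t) + K_3e^(-2t)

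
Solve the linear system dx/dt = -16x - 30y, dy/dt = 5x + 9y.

Coefficient matrix A = [[-16, -30], [5, 9]].
Characteristic polynomial det(A - λI) = λ^2 + 7λ + 6 = 0.
Eigenvalues λ = -1, -6.
For λ=-1: (A-λI) row 1 is [-15, -30], so an eigenvector is (-2, 1).
For λ=-6: (A-λI) row 1 is [-10, -30], so an eigenvector is (3, -1).
General solution: c_1e^(-t)(-2,1) + c_2e^(-6t)(3,-1).

x(t) = -2c_1e^(-t) + 3c_2e^(-6t), y(t) = c_1e^(-t) - c_2e^(-6t)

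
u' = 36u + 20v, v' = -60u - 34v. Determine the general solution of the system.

Coefficient matrix A = [[36, 20], [-60, -34]].
Characteristic polynomial det(A - λI) = λ^2 - 2λ - 24 = 0.
Eigenvalues λ = -4, 6.
For λ=-4: (A-λI) row 1 is [40, 20], so an eigenvector is (1, -2).
For λ=6: (A-λI) row 1 is [30, 20], so an eigenvector is (-2, 3).
General solution: C_1e^(-4t)(1,-2) + C_2e^(6t)(-2,3).

u(t) = C_1e^(-4t) - 2C_2e^(6t), v(t) = -2C_1e^(-4t) + 3C_2e^(6t)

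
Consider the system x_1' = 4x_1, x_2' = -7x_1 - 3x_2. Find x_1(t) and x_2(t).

Coefficient matrix A = [[4, 0], [-7, -3]].
Characteristic polynomial det(A - λI) = λ^2 - λ - 12 = 0.
Eigenvalues λ = -3, 4.
For λ=-3: (A-λI) row 1 is [7, 0], so an eigenvector is (0, -1).
For λ=4: (A-λI) row 2 is [-7, -7], so an eigenvector is (1, -1).
General solution: c_1e^(-3t)(0,-1) + c_2e^(4t)(1,-1).

x_1(t) = c_2e^(4t), x_2(t) = -c_1e^(-3t) - c_2e^(4t)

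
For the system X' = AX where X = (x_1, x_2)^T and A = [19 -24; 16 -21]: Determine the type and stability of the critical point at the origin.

A = [[19,-24],[16,-21]]; det(A-λI) = λ^2 + 2λ - 15.
λ = 3, -5: opposite signs.

saddle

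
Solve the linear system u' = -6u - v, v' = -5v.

u(t) = c_1e^(-6t) - c_2e^(-5t), v(t) = c_2e^(-5t)

Coefficient matrix A = [[-6, -1], [0, -5]].
Characteristic polynomial det(A - λI) = λ^2 + 11λ + 30 = 0.
Eigenvalues λ = -6, -5.
For λ=-6: (A-λI) row 1 is [0, -1], so an eigenvector is (1, 0).
For λ=-5: (A-λI) row 1 is [-1, -1], so an eigenvector is (-1, 1).
General solution: c_1e^(-6t)(1,0) + c_2e^(-5t)(-1,1).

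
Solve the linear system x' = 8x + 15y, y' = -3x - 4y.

x(t) = -2C_1e^(2t)sin(3t) - C_1e^(2t)cos(3t) - C_2e^(2t)sin(3t) + 2C_2e^(2t)cos(3t), y(t) = C_1e^(2t)sin(3t) - C_2e^(2t)cos(3t)

Coefficient matrix A = [[8, 15], [-3, -4]].
Characteristic polynomial det(A - λI) = λ^2 - 4λ + 13 = 0.
Eigenvalues λ = 2 ± 3i (complex conjugate pair).
For λ=2+3i: an eigenvector is (-1,0) - i(-2,1) = (-1 + 2i, 0 - i).
A real fundamental pair from Re and Im of e^((2+3i)t)v: X_1 = e^(2t)(cos(3t)·(-1,0) + sin(3t)·(-2,1)), X_2 = e^(2t)(sin(3t)·(-1,0) - cos(3t)·(-2,1)).
General solution: C_1X_1 + C_2X_2.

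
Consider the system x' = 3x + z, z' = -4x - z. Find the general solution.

Coefficient matrix A = [[3, 1], [-4, -1]].
Characteristic polynomial det(A - λI) = λ^2 - 2λ + 1 = 0.
Single eigenvalue λ = 1 with algebraic multiplicity 2.
Eigenvector v = (1,-2); generalized eigenvector w with (A-λI)w=v is (0,1).
General solution: e^(t)[K_1·v + K_2·(t·v + w)].

x(t) = K_1e^(t) + K_2te^(t), z(t) = -2K_1e^(t) - 2K_2te^(t) + K_2e^(t)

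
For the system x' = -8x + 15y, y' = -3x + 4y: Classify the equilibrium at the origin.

stable spiral

A = [[-8,15],[-3,4]]; det(A-λI) = λ^2 + 4λ + 13.
λ = -2 ± 3i: negative real part.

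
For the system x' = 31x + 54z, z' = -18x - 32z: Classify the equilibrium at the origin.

A = [[31,54],[-18,-32]]; det(A-λI) = λ^2 + λ - 20.
λ = 4, -5: opposite signs.

saddle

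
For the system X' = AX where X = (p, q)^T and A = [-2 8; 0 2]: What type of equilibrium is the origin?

saddle

A = [[-2,8],[0,2]]; det(A-λI) = λ^2 - 4.
λ = 2, -2: opposite signs.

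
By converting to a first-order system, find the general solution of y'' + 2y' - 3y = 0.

y(t) = C_1e^(t) + C_2e^(-3t)

Let x_1 = y, x_2 = y'. Then x_1' = x_2 and x_2' = 3x_1 - 2x_2.
A = [[0,1],[3,-2]]; det(A-λI) = λ^2 + 2λ - 3.
Eigenvalues λ = 1, -3 with eigenvectors (1,1), (1,-3).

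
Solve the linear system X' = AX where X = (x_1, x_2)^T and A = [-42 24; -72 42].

Coefficient matrix A = [[-42, 24], [-72, 42]].
Characteristic polynomial det(A - λI) = λ^2 - 36 = 0.
Eigenvalues λ = -6, 6.
For λ=-6: (A-λI) row 1 is [-36, 24], so an eigenvector is (2, 3).
For λ=6: (A-λI) row 1 is [-48, 24], so an eigenvector is (1, 2).
General solution: K_1e^(-6t)(2,3) + K_2e^(6t)(1,2).

x_1(t) = 2K_1e^(-6t) + K_2e^(6t), x_2(t) = 3K_1e^(-6t) + 2K_2e^(6t)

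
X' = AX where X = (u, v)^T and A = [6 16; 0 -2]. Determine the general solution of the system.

Coefficient matrix A = [[6, 16], [0, -2]].
Characteristic polynomial det(A - λI) = λ^2 - 4λ - 12 = 0.
Eigenvalues λ = 6, -2.
For λ=6: (A-λI) row 1 is [0, 16], so an eigenvector is (-1, 0).
For λ=-2: (A-λI) row 1 is [8, 16], so an eigenvector is (-2, 1).
General solution: K_1e^(6t)(-1,0) + K_2e^(-2t)(-2,1).

u(t) = -K_1e^(6t) - 2K_2e^(-2t), v(t) = K_2e^(-2t)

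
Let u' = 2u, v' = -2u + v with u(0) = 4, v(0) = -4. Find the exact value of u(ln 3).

A = [[2,0],[-2,1]]; eigenvalues λ = 1, 2.
Eigenvectors: (0,-1) for λ=1, (1,-2) for λ=2.
From the initial condition, c_1 = -4, c_2 = 4.
u(ln 3) = (-4)(3^1)(0) + (4)(3^2)(1) = 36.

36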